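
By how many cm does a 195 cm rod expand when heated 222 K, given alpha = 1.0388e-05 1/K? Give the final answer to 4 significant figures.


dL = L0 * alpha * dT
dL = 195 * 1.0388e-05 * 222
dL = 0.4497 cm


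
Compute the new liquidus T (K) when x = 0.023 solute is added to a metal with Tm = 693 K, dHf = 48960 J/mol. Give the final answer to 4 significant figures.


dT = R*Tm^2*x / dHf
dT = 8.314 * 693^2 * 0.023 / 48960
dT = 1.8757 K
T_new = 693 - 1.8757 = 691.1 K


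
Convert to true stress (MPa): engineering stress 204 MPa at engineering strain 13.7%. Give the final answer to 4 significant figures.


sigma_true = sigma_eng * (1 + epsilon_eng)
sigma_true = 204 * (1 + 0.137)
sigma_true = 231.9 MPa


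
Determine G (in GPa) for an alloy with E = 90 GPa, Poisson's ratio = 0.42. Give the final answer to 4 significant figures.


G = E / (2*(1+nu))
G = 90 / (2*(1+0.42))
G = 31.69 GPa


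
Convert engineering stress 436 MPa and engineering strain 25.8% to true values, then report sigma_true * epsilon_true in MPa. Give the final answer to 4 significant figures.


sigma_true = sigma_eng * (1 + epsilon_eng)
sigma_true = 436 * (1 + 0.258) = 548.488 MPa
epsilon_true = ln(1 + epsilon_eng)
epsilon_true = ln(1 + 0.258) = 0.229523
sigma_true * epsilon_true = 548.488 * 0.229523 = 125.9 MPa


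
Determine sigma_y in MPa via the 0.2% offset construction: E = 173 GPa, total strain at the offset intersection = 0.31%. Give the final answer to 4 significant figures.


Offset strain = 0.002
Elastic strain at yield = total_strain - offset = 3.1e-03 - 0.002 = 1.1e-03
sigma_y = E * elastic_strain = 173000 * 1.1e-03
sigma_y = 190.3 MPa


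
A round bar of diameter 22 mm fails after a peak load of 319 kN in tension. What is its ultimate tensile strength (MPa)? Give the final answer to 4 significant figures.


A0 = pi*(d/2)^2 = pi*(22/2)^2 = 380.133 mm^2
UTS = F_max / A0 = 319*1000 / 380.133
UTS = 839.2 MPa


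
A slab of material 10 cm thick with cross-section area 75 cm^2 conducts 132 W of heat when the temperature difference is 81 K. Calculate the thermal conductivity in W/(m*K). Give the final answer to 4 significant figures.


k = Q*L / (A*dT)
L = 0.1 m, A = 7.5e-03 m^2
k = 132 * 0.1 / (7.5e-03 * 81)
k = 21.73 W/(m*K)


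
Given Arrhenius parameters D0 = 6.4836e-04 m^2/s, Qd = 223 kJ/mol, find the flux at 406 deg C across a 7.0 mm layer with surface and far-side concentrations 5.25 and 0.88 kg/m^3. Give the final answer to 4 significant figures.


Step 1: D = D0 * exp(-Qd/(R*T))
T = 406 + 273.15 = 679.15 K
D = 6.4836e-04 * exp(-223e3 / (8.314 * 679.15)) = 4.5695e-21 m^2/s
Step 2: J = D * (C1 - C2) / dx
J = 4.5695e-21 * (5.25 - 0.88) / 7e-03
J = 2.853e-18 kg/(m^2*s)


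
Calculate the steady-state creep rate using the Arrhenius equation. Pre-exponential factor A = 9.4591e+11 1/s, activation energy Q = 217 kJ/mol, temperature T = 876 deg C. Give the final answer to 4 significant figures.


rate = A * exp(-Q / (R*T))
T = 876 + 273.15 = 1149.15 K
rate = 9.4591e+11 * exp(-217e3 / (8.314 * 1149.15))
rate = 129.3 1/s


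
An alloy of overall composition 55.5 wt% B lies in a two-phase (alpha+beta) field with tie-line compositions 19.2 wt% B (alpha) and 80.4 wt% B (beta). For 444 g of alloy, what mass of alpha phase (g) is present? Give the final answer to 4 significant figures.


f_alpha = (C_beta - C0) / (C_beta - C_alpha)
f_alpha = (80.4 - 55.5) / (80.4 - 19.2) = 0.406863
m_alpha = f_alpha * m_total = 0.406863 * 444 = 180.6 g


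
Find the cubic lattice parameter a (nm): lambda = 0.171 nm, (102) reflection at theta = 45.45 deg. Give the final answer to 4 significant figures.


d = lambda / (2*sin(theta))
d = 0.171 / (2*sin(45.45 deg))
d = 0.119977 nm
a = d * sqrt(h^2+k^2+l^2) = 0.119977 * sqrt(5)
a = 0.2683 nm


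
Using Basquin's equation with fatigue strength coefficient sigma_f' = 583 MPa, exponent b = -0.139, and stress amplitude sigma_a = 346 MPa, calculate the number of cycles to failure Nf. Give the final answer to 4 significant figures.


sigma_a = sigma_f' * (2*Nf)^b
2*Nf = (sigma_a / sigma_f')^(1/b)
2*Nf = (346 / 583)^(1/-0.139)
2*Nf = 42.6738
Nf = 21.34 cycles


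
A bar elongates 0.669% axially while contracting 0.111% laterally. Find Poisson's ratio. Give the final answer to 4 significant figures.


nu = -epsilon_lat / epsilon_axial
Lateral strain is contraction (negative), so using magnitudes:
nu = 0.111 / 0.669
nu = 0.1659


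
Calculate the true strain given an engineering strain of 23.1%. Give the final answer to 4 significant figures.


epsilon_true = ln(1 + epsilon_eng)
epsilon_true = ln(1 + 0.231)
epsilon_true = 0.2078


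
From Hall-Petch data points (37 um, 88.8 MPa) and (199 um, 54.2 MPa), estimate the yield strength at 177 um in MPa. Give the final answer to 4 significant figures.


sigma_y = sigma0 + k / sqrt(d)
1/sqrt(d1) = 1/sqrt(3.7e-05) = 164.399;  1/sqrt(d2) = 70.8881
k = (sigma1 - sigma2) / (1/sqrt(d1) - 1/sqrt(d2)) = (88.8 - 54.2) / (164.399 - 70.8881) = 0.37001 MPa*m^0.5
sigma0 = sigma1 - k/sqrt(d1) = 88.8 - 0.37001*164.399 = 27.9707 MPa
sigma_y(d3) = 27.9707 + 0.37001 / sqrt(1.77e-04) = 55.78 MPa


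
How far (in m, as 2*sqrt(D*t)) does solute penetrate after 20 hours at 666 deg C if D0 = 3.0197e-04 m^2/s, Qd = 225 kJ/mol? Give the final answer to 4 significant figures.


Step 1: D = D0 * exp(-Qd/(R*T))
T = 939.15 K
D = 3.0197e-04 * exp(-225e3 / (8.314 * 939.15)) = 9.23046e-17 m^2/s
Step 2: L = 2*sqrt(D*t)
t = 20 h = 72000 s
L = 2*sqrt(9.23046e-17 * 72000) = 5.156e-06 m


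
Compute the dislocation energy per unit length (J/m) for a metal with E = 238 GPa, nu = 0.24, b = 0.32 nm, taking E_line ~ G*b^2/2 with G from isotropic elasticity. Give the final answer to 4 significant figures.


Step 1: G = E / (2*(1+nu))
G = 238 / (2*(1+0.24)) = 95.9677 GPa = 9.59677e+10 Pa
Step 2: E_line = G*b^2/2
b = 0.32 nm = 3.2e-10 m
E_line = 0.5 * 9.59677e+10 * (3.2e-10)^2 = 4.914e-09 J/m


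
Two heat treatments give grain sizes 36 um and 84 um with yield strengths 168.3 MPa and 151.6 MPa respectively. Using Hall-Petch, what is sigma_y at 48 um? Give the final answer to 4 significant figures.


sigma_y = sigma0 + k / sqrt(d)
1/sqrt(d1) = 1/sqrt(3.6e-05) = 166.667;  1/sqrt(d2) = 109.109
k = (sigma1 - sigma2) / (1/sqrt(d1) - 1/sqrt(d2)) = (168.3 - 151.6) / (166.667 - 109.109) = 0.290144 MPa*m^0.5
sigma0 = sigma1 - k/sqrt(d1) = 168.3 - 0.290144*166.667 = 119.943 MPa
sigma_y(d3) = 119.943 + 0.290144 / sqrt(4.8e-05) = 161.8 MPa


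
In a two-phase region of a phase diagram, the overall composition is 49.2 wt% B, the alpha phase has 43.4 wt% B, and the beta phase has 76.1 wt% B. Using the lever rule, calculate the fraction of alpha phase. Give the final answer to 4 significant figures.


f_alpha = (C_beta - C0) / (C_beta - C_alpha)
f_alpha = (76.1 - 49.2) / (76.1 - 43.4)
f_alpha = 0.8226


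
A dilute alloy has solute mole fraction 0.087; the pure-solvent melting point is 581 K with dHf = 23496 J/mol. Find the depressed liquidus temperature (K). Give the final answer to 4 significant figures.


dT = R*Tm^2*x / dHf
dT = 8.314 * 581^2 * 0.087 / 23496
dT = 10.3917 K
T_new = 581 - 10.3917 = 570.6 K


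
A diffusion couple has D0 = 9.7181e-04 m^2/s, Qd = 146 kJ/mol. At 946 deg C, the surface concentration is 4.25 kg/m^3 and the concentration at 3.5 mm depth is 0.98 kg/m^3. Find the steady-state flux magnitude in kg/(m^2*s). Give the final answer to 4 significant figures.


Step 1: D = D0 * exp(-Qd/(R*T))
T = 946 + 273.15 = 1219.15 K
D = 9.7181e-04 * exp(-146e3 / (8.314 * 1219.15)) = 5.39469e-10 m^2/s
Step 2: J = D * (C1 - C2) / dx
J = 5.39469e-10 * (4.25 - 0.98) / 3.5e-03
J = 5.04e-07 kg/(m^2*s)


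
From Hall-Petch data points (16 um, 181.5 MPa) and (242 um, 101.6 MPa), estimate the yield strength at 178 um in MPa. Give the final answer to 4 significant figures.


sigma_y = sigma0 + k / sqrt(d)
1/sqrt(d1) = 1/sqrt(1.6e-05) = 250;  1/sqrt(d2) = 64.2824
k = (sigma1 - sigma2) / (1/sqrt(d1) - 1/sqrt(d2)) = (181.5 - 101.6) / (250 - 64.2824) = 0.430223 MPa*m^0.5
sigma0 = sigma1 - k/sqrt(d1) = 181.5 - 0.430223*250 = 73.9442 MPa
sigma_y(d3) = 73.9442 + 0.430223 / sqrt(1.78e-04) = 106.2 MPa


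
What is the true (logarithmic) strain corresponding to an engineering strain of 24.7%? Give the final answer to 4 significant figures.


epsilon_true = ln(1 + epsilon_eng)
epsilon_true = ln(1 + 0.247)
epsilon_true = 0.2207


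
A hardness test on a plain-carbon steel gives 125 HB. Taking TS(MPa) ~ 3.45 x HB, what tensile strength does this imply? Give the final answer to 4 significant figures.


TS (MPa) = 3.45 * HB
TS = 3.45 * 125
TS = 431.3 MPa


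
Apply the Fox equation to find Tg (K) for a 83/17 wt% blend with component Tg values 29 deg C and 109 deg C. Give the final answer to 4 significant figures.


1/Tg = w1/Tg1 + w2/Tg2 (in Kelvin)
Tg1 = 302.15 K, Tg2 = 382.15 K
1/Tg = 0.83/302.15 + 0.17/382.15
Tg = 313.3 K


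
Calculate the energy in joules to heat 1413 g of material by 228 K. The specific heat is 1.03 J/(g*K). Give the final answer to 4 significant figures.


Q = m * cp * dT
Q = 1413 * 1.03 * 228
Q = 331800 J


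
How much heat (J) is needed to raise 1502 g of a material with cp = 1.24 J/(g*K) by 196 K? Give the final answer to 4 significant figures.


Q = m * cp * dT
Q = 1502 * 1.24 * 196
Q = 365000 J


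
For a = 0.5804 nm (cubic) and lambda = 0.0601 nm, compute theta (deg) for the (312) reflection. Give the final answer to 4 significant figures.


d = a / sqrt(h^2+k^2+l^2)
d = 0.5804 / sqrt(14) = 0.155118 nm
lambda = 2*d*sin(theta)  =>  sin(theta) = lambda / (2*d)
sin(theta) = 0.0601 / (2 * 0.155118) = 0.193723
theta = 11.17 deg


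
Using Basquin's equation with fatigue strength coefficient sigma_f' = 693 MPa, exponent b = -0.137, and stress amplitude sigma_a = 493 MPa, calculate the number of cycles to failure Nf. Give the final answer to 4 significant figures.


sigma_a = sigma_f' * (2*Nf)^b
2*Nf = (sigma_a / sigma_f')^(1/b)
2*Nf = (493 / 693)^(1/-0.137)
2*Nf = 12.0078
Nf = 6.004 cycles


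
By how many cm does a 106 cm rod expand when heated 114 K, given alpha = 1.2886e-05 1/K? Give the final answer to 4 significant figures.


dL = L0 * alpha * dT
dL = 106 * 1.2886e-05 * 114
dL = 0.1557 cm


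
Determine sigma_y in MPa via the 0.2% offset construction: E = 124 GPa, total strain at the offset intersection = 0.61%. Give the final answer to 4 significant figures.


Offset strain = 0.002
Elastic strain at yield = total_strain - offset = 6.1e-03 - 0.002 = 4.1e-03
sigma_y = E * elastic_strain = 124000 * 4.1e-03
sigma_y = 508.4 MPa


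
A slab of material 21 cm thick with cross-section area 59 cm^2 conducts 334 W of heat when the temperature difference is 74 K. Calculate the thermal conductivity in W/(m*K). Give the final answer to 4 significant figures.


k = Q*L / (A*dT)
L = 0.21 m, A = 5.9e-03 m^2
k = 334 * 0.21 / (5.9e-03 * 74)
k = 160.7 W/(m*K)


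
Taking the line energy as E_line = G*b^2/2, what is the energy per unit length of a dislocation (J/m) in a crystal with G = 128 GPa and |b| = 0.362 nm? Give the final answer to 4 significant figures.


E = G*b^2/2
b = 0.362 nm = 3.62e-10 m
G = 128 GPa = 1.28e+11 Pa
E = 0.5 * 1.28e+11 * (3.62e-10)^2
E = 8.387e-09 J/m


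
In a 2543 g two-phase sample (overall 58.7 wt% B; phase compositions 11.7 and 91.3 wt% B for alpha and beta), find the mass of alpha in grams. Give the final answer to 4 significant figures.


f_alpha = (C_beta - C0) / (C_beta - C_alpha)
f_alpha = (91.3 - 58.7) / (91.3 - 11.7) = 0.409548
m_alpha = f_alpha * m_total = 0.409548 * 2543 = 1041 g


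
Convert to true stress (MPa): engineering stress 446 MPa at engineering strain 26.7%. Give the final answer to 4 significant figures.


sigma_true = sigma_eng * (1 + epsilon_eng)
sigma_true = 446 * (1 + 0.267)
sigma_true = 565.1 MPa


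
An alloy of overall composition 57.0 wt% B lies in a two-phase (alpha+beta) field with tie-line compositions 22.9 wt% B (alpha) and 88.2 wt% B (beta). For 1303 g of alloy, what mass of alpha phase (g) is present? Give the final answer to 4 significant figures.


f_alpha = (C_beta - C0) / (C_beta - C_alpha)
f_alpha = (88.2 - 57.0) / (88.2 - 22.9) = 0.477795
m_alpha = f_alpha * m_total = 0.477795 * 1303 = 622.6 g


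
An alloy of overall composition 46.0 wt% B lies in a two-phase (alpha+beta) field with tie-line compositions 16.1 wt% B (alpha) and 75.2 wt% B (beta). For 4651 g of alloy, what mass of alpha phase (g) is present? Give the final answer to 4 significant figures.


f_alpha = (C_beta - C0) / (C_beta - C_alpha)
f_alpha = (75.2 - 46.0) / (75.2 - 16.1) = 0.494078
m_alpha = f_alpha * m_total = 0.494078 * 4651 = 2298 g


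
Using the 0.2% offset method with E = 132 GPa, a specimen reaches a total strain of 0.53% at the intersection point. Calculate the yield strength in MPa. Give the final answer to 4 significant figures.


Offset strain = 0.002
Elastic strain at yield = total_strain - offset = 5.3e-03 - 0.002 = 3.3e-03
sigma_y = E * elastic_strain = 132000 * 3.3e-03
sigma_y = 435.6 MPa


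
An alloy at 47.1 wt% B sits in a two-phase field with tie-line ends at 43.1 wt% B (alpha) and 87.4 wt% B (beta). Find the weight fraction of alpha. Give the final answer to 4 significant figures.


f_alpha = (C_beta - C0) / (C_beta - C_alpha)
f_alpha = (87.4 - 47.1) / (87.4 - 43.1)
f_alpha = 0.9097


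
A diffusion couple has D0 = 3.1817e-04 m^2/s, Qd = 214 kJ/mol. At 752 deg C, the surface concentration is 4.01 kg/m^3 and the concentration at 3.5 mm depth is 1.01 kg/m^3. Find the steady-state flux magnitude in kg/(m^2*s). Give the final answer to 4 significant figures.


Step 1: D = D0 * exp(-Qd/(R*T))
T = 752 + 273.15 = 1025.15 K
D = 3.1817e-04 * exp(-214e3 / (8.314 * 1025.15)) = 3.9654e-15 m^2/s
Step 2: J = D * (C1 - C2) / dx
J = 3.9654e-15 * (4.01 - 1.01) / 3.5e-03
J = 3.399e-12 kg/(m^2*s)


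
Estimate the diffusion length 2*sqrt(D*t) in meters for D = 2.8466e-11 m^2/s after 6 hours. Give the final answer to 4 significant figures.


t = 6 hr = 21600 s
Diffusion length = 2*sqrt(D*t)
= 2*sqrt(2.8466e-11 * 21600)
= 1.568e-03 m


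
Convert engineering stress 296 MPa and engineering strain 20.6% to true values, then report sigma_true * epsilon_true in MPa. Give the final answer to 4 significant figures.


sigma_true = sigma_eng * (1 + epsilon_eng)
sigma_true = 296 * (1 + 0.206) = 356.976 MPa
epsilon_true = ln(1 + epsilon_eng)
epsilon_true = ln(1 + 0.206) = 0.187309
sigma_true * epsilon_true = 356.976 * 0.187309 = 66.86 MPa


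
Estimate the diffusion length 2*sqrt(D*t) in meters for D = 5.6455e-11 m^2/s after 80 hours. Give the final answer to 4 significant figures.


t = 80 hr = 288000 s
Diffusion length = 2*sqrt(D*t)
= 2*sqrt(5.6455e-11 * 288000)
= 8.064e-03 m


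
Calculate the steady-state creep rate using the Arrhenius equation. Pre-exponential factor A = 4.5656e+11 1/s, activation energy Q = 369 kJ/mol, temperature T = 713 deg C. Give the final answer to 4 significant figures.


rate = A * exp(-Q / (R*T))
T = 713 + 273.15 = 986.15 K
rate = 4.5656e+11 * exp(-369e3 / (8.314 * 986.15))
rate = 1.299e-08 1/s


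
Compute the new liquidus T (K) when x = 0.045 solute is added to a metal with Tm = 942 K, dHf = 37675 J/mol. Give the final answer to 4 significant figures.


dT = R*Tm^2*x / dHf
dT = 8.314 * 942^2 * 0.045 / 37675
dT = 8.81193 K
T_new = 942 - 8.81193 = 933.2 K


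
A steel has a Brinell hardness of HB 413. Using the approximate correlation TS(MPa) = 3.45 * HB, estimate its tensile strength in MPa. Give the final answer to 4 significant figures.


TS (MPa) = 3.45 * HB
TS = 3.45 * 413
TS = 1425 MPa


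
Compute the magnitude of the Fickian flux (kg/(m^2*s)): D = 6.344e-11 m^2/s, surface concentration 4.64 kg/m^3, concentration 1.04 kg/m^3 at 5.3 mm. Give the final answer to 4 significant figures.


J = -D * (dC/dx) = D * (C1 - C2) / dx
J = 6.344e-11 * (4.64 - 1.04) / 5.3e-03
J = 4.309e-08 kg/(m^2*s)


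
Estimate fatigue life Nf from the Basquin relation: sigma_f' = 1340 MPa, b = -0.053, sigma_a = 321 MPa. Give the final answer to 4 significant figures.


sigma_a = sigma_f' * (2*Nf)^b
2*Nf = (sigma_a / sigma_f')^(1/b)
2*Nf = (321 / 1340)^(1/-0.053)
2*Nf = 5.12188e+11
Nf = 2.561e+11 cycles


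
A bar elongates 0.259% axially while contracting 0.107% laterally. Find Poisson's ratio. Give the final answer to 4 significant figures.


nu = -epsilon_lat / epsilon_axial
Lateral strain is contraction (negative), so using magnitudes:
nu = 0.107 / 0.259
nu = 0.4131


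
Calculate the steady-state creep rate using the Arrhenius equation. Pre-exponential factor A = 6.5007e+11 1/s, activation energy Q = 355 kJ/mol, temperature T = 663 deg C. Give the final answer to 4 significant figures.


rate = A * exp(-Q / (R*T))
T = 663 + 273.15 = 936.15 K
rate = 6.5007e+11 * exp(-355e3 / (8.314 * 936.15))
rate = 1.01e-08 1/s


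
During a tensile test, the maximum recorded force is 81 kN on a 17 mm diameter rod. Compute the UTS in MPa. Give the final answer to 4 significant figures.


A0 = pi*(d/2)^2 = pi*(17/2)^2 = 226.98 mm^2
UTS = F_max / A0 = 81*1000 / 226.98
UTS = 356.9 MPa


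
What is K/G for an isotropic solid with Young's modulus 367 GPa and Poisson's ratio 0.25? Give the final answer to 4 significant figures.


G = E / (2*(1+nu))
G = 367 / (2*(1+0.25)) = 146.8 GPa
K = E / (3*(1-2*nu))
K = 367 / (3*(1-2*0.25)) = 244.667 GPa
K/G = 244.667 / 146.8 = 1.667


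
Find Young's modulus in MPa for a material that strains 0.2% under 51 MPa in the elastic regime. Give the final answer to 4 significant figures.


E = sigma / epsilon
epsilon = 0.2% = 2e-03
E = 51 / 2e-03
E = 25500 MPa


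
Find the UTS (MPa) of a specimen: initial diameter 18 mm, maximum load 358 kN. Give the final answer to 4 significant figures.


A0 = pi*(d/2)^2 = pi*(18/2)^2 = 254.469 mm^2
UTS = F_max / A0 = 358*1000 / 254.469
UTS = 1407 MPa


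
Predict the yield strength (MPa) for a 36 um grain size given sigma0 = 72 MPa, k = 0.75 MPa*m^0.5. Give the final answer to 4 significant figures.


sigma_y = sigma0 + k / sqrt(d)
d = 36 um = 3.6e-05 m
sigma_y = 72 + 0.75 / sqrt(3.6e-05)
sigma_y = 197 MPa


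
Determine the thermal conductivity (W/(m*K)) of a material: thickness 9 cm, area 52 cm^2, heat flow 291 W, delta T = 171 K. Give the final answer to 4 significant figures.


k = Q*L / (A*dT)
L = 0.09 m, A = 5.2e-03 m^2
k = 291 * 0.09 / (5.2e-03 * 171)
k = 29.45 W/(m*K)


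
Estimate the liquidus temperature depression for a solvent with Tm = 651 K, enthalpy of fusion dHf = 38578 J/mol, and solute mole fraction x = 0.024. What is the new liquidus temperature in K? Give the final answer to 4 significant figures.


dT = R*Tm^2*x / dHf
dT = 8.314 * 651^2 * 0.024 / 38578
dT = 2.19202 K
T_new = 651 - 2.19202 = 648.8 K


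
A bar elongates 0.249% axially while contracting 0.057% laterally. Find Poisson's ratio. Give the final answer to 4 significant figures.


nu = -epsilon_lat / epsilon_axial
Lateral strain is contraction (negative), so using magnitudes:
nu = 0.057 / 0.249
nu = 0.2289


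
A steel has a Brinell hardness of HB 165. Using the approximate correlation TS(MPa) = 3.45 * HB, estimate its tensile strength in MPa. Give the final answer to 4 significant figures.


TS (MPa) = 3.45 * HB
TS = 3.45 * 165
TS = 569.3 MPa


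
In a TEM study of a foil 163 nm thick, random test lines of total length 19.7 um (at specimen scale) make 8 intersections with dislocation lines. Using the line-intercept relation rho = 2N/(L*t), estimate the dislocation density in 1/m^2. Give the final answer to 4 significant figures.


rho = 2N / (L * t)
L = 19.7 um = 1.97e-05 m, t = 163 nm = 1.63e-07 m
rho = 2 * 8 / (1.97e-05 * 1.63e-07)
rho = 4.983e+12 1/m^2


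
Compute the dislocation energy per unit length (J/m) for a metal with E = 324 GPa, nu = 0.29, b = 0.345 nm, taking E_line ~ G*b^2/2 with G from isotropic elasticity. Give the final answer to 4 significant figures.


Step 1: G = E / (2*(1+nu))
G = 324 / (2*(1+0.29)) = 125.581 GPa = 1.25581e+11 Pa
Step 2: E_line = G*b^2/2
b = 0.345 nm = 3.45e-10 m
E_line = 0.5 * 1.25581e+11 * (3.45e-10)^2 = 7.474e-09 J/m


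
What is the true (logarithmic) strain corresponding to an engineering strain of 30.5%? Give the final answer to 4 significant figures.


epsilon_true = ln(1 + epsilon_eng)
epsilon_true = ln(1 + 0.305)
epsilon_true = 0.2662


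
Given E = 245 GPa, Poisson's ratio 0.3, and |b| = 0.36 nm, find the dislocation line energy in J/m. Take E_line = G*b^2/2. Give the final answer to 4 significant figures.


Step 1: G = E / (2*(1+nu))
G = 245 / (2*(1+0.3)) = 94.2308 GPa = 9.42308e+10 Pa
Step 2: E_line = G*b^2/2
b = 0.36 nm = 3.6e-10 m
E_line = 0.5 * 9.42308e+10 * (3.6e-10)^2 = 6.106e-09 J/m


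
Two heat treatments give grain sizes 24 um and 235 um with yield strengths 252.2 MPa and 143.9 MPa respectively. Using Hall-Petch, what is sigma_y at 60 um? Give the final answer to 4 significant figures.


sigma_y = sigma0 + k / sqrt(d)
1/sqrt(d1) = 1/sqrt(2.4e-05) = 204.124;  1/sqrt(d2) = 65.2328
k = (sigma1 - sigma2) / (1/sqrt(d1) - 1/sqrt(d2)) = (252.2 - 143.9) / (204.124 - 65.2328) = 0.779746 MPa*m^0.5
sigma0 = sigma1 - k/sqrt(d1) = 252.2 - 0.779746*204.124 = 93.035 MPa
sigma_y(d3) = 93.035 + 0.779746 / sqrt(6e-05) = 193.7 MPa


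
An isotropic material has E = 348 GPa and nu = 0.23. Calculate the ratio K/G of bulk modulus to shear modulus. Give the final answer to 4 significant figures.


G = E / (2*(1+nu))
G = 348 / (2*(1+0.23)) = 141.463 GPa
K = E / (3*(1-2*nu))
K = 348 / (3*(1-2*0.23)) = 214.815 GPa
K/G = 214.815 / 141.463 = 1.519


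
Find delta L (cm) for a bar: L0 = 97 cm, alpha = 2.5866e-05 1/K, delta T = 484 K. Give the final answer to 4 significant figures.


dL = L0 * alpha * dT
dL = 97 * 2.5866e-05 * 484
dL = 1.214 cm


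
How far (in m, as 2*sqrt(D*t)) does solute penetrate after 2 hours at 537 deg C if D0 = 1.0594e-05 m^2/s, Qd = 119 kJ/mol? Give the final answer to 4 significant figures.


Step 1: D = D0 * exp(-Qd/(R*T))
T = 810.15 K
D = 1.0594e-05 * exp(-119e3 / (8.314 * 810.15)) = 2.25022e-13 m^2/s
Step 2: L = 2*sqrt(D*t)
t = 2 h = 7200 s
L = 2*sqrt(2.25022e-13 * 7200) = 8.05e-05 m


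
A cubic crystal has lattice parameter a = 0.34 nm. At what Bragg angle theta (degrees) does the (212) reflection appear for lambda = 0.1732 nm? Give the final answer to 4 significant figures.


d = a / sqrt(h^2+k^2+l^2)
d = 0.34 / sqrt(9) = 0.113333 nm
lambda = 2*d*sin(theta)  =>  sin(theta) = lambda / (2*d)
sin(theta) = 0.1732 / (2 * 0.113333) = 0.764118
theta = 49.83 deg


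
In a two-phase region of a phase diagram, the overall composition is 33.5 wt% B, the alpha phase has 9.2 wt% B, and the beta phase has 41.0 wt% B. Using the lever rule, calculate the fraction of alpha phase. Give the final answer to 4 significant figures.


f_alpha = (C_beta - C0) / (C_beta - C_alpha)
f_alpha = (41.0 - 33.5) / (41.0 - 9.2)
f_alpha = 0.2358


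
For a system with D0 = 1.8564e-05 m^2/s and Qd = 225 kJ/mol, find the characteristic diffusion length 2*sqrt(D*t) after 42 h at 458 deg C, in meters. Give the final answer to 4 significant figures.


Step 1: D = D0 * exp(-Qd/(R*T))
T = 731.15 K
D = 1.8564e-05 * exp(-225e3 / (8.314 * 731.15)) = 1.56205e-21 m^2/s
Step 2: L = 2*sqrt(D*t)
t = 42 h = 151200 s
L = 2*sqrt(1.56205e-21 * 151200) = 3.074e-08 m


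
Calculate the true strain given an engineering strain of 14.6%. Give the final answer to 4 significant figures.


epsilon_true = ln(1 + epsilon_eng)
epsilon_true = ln(1 + 0.146)
epsilon_true = 0.1363


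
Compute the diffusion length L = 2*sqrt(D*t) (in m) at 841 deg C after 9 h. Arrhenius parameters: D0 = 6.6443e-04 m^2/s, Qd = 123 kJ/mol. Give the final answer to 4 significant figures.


Step 1: D = D0 * exp(-Qd/(R*T))
T = 1114.15 K
D = 6.6443e-04 * exp(-123e3 / (8.314 * 1114.15)) = 1.13668e-09 m^2/s
Step 2: L = 2*sqrt(D*t)
t = 9 h = 32400 s
L = 2*sqrt(1.13668e-09 * 32400) = 0.01214 m


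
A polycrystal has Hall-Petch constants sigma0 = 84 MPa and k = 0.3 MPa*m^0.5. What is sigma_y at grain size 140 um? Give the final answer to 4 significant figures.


sigma_y = sigma0 + k / sqrt(d)
d = 140 um = 1.4e-04 m
sigma_y = 84 + 0.3 / sqrt(1.4e-04)
sigma_y = 109.4 MPa


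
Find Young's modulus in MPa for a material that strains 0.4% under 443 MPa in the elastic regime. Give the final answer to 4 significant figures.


E = sigma / epsilon
epsilon = 0.4% = 4e-03
E = 443 / 4e-03
E = 110800 MPa


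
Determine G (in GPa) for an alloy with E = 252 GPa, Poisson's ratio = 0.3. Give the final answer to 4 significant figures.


G = E / (2*(1+nu))
G = 252 / (2*(1+0.3))
G = 96.92 GPa


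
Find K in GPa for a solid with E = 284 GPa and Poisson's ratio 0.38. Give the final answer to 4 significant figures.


K = E / (3*(1-2*nu))
K = 284 / (3*(1-2*0.38))
K = 394.4 GPa


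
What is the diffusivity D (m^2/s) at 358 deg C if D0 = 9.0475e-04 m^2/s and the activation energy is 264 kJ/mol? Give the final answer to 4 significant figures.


D = D0 * exp(-Qd / (R*T))
T = 631.15 K
D = 9.0475e-04 * exp(-264e3 / (8.314 * 631.15))
D = 1.279e-25 m^2/s


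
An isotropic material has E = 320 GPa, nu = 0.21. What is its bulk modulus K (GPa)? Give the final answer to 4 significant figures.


K = E / (3*(1-2*nu))
K = 320 / (3*(1-2*0.21))
K = 183.9 GPa


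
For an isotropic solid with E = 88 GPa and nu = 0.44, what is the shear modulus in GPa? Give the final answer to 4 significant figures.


G = E / (2*(1+nu))
G = 88 / (2*(1+0.44))
G = 30.56 GPa


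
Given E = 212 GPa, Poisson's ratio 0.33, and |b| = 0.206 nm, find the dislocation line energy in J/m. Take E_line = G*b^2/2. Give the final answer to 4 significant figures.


Step 1: G = E / (2*(1+nu))
G = 212 / (2*(1+0.33)) = 79.6992 GPa = 7.96992e+10 Pa
Step 2: E_line = G*b^2/2
b = 0.206 nm = 2.06e-10 m
E_line = 0.5 * 7.96992e+10 * (2.06e-10)^2 = 1.691e-09 J/m


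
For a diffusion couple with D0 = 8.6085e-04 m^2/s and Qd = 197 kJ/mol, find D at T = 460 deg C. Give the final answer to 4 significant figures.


D = D0 * exp(-Qd / (R*T))
T = 733.15 K
D = 8.6085e-04 * exp(-197e3 / (8.314 * 733.15))
D = 7.921e-18 m^2/s


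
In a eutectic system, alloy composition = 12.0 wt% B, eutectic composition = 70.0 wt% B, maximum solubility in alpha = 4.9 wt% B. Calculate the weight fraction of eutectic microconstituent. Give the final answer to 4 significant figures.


f_primary = (C_e - C0) / (C_e - C_alpha_max)
f_primary = (70.0 - 12.0) / (70.0 - 4.9)
f_primary = 0.890937
f_eutectic = 1 - 0.890937 = 0.1091


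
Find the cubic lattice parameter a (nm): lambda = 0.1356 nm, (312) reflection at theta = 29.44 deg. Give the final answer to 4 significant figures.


d = lambda / (2*sin(theta))
d = 0.1356 / (2*sin(29.44 deg))
d = 0.137942 nm
a = d * sqrt(h^2+k^2+l^2) = 0.137942 * sqrt(14)
a = 0.5161 nm


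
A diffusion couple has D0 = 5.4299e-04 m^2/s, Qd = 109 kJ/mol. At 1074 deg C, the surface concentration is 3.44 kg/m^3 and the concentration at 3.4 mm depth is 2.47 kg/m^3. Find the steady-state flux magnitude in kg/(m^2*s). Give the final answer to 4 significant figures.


Step 1: D = D0 * exp(-Qd/(R*T))
T = 1074 + 273.15 = 1347.15 K
D = 5.4299e-04 * exp(-109e3 / (8.314 * 1347.15)) = 3.22295e-08 m^2/s
Step 2: J = D * (C1 - C2) / dx
J = 3.22295e-08 * (3.44 - 2.47) / 3.4e-03
J = 9.195e-06 kg/(m^2*s)


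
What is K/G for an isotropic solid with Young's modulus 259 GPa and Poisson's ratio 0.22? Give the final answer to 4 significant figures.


G = E / (2*(1+nu))
G = 259 / (2*(1+0.22)) = 106.148 GPa
K = E / (3*(1-2*nu))
K = 259 / (3*(1-2*0.22)) = 154.167 GPa
K/G = 154.167 / 106.148 = 1.452


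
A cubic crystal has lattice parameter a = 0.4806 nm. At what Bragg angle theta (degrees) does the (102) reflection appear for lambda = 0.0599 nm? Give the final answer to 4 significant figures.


d = a / sqrt(h^2+k^2+l^2)
d = 0.4806 / sqrt(5) = 0.214931 nm
lambda = 2*d*sin(theta)  =>  sin(theta) = lambda / (2*d)
sin(theta) = 0.0599 / (2 * 0.214931) = 0.139347
theta = 8.01 deg


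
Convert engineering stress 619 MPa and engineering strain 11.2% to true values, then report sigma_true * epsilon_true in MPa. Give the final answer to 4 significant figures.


sigma_true = sigma_eng * (1 + epsilon_eng)
sigma_true = 619 * (1 + 0.112) = 688.328 MPa
epsilon_true = ln(1 + epsilon_eng)
epsilon_true = ln(1 + 0.112) = 0.10616
sigma_true * epsilon_true = 688.328 * 0.10616 = 73.07 MPa


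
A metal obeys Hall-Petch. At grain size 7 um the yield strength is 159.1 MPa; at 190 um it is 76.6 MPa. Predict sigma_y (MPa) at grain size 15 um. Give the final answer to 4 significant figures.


sigma_y = sigma0 + k / sqrt(d)
1/sqrt(d1) = 1/sqrt(7e-06) = 377.964;  1/sqrt(d2) = 72.5476
k = (sigma1 - sigma2) / (1/sqrt(d1) - 1/sqrt(d2)) = (159.1 - 76.6) / (377.964 - 72.5476) = 0.270123 MPa*m^0.5
sigma0 = sigma1 - k/sqrt(d1) = 159.1 - 0.270123*377.964 = 57.0032 MPa
sigma_y(d3) = 57.0032 + 0.270123 / sqrt(1.5e-05) = 126.7 MPa


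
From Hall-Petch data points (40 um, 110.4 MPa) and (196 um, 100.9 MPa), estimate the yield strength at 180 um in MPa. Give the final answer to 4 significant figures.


sigma_y = sigma0 + k / sqrt(d)
1/sqrt(d1) = 1/sqrt(4e-05) = 158.114;  1/sqrt(d2) = 71.4286
k = (sigma1 - sigma2) / (1/sqrt(d1) - 1/sqrt(d2)) = (110.4 - 100.9) / (158.114 - 71.4286) = 0.109592 MPa*m^0.5
sigma0 = sigma1 - k/sqrt(d1) = 110.4 - 0.109592*158.114 = 93.072 MPa
sigma_y(d3) = 93.072 + 0.109592 / sqrt(1.8e-04) = 101.2 MPa


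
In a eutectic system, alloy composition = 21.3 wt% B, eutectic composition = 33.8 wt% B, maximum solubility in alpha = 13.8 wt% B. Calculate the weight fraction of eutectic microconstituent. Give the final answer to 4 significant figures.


f_primary = (C_e - C0) / (C_e - C_alpha_max)
f_primary = (33.8 - 21.3) / (33.8 - 13.8)
f_primary = 0.625
f_eutectic = 1 - 0.625 = 0.375


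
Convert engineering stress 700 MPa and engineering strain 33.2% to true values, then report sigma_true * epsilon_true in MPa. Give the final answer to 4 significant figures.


sigma_true = sigma_eng * (1 + epsilon_eng)
sigma_true = 700 * (1 + 0.332) = 932.4 MPa
epsilon_true = ln(1 + epsilon_eng)
epsilon_true = ln(1 + 0.332) = 0.286682
sigma_true * epsilon_true = 932.4 * 0.286682 = 267.3 MPa


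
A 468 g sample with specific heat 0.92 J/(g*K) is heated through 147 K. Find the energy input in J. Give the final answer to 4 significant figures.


Q = m * cp * dT
Q = 468 * 0.92 * 147
Q = 63290 J


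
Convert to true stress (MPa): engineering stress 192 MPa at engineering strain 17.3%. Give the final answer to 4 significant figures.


sigma_true = sigma_eng * (1 + epsilon_eng)
sigma_true = 192 * (1 + 0.173)
sigma_true = 225.2 MPa


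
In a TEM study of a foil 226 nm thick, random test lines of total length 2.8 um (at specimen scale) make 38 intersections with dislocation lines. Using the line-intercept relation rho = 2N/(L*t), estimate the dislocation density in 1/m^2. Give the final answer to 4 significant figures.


rho = 2N / (L * t)
L = 2.8 um = 2.8e-06 m, t = 226 nm = 2.26e-07 m
rho = 2 * 38 / (2.8e-06 * 2.26e-07)
rho = 1.201e+14 1/m^2


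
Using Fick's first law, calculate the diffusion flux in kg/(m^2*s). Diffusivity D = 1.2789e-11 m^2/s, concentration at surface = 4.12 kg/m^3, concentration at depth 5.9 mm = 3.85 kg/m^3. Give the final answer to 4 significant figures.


J = -D * (dC/dx) = D * (C1 - C2) / dx
J = 1.2789e-11 * (4.12 - 3.85) / 5.9e-03
J = 5.853e-10 kg/(m^2*s)


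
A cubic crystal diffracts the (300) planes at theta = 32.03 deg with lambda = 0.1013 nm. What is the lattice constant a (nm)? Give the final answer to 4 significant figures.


d = lambda / (2*sin(theta))
d = 0.1013 / (2*sin(32.03 deg))
d = 0.0955006 nm
a = d * sqrt(h^2+k^2+l^2) = 0.0955006 * sqrt(9)
a = 0.2865 nm


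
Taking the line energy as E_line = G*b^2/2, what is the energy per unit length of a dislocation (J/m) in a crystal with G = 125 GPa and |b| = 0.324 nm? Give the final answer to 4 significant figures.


E = G*b^2/2
b = 0.324 nm = 3.24e-10 m
G = 125 GPa = 1.25e+11 Pa
E = 0.5 * 1.25e+11 * (3.24e-10)^2
E = 6.561e-09 J/m


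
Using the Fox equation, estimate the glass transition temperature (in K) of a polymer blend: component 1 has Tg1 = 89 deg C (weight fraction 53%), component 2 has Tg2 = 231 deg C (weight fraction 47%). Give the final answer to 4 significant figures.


1/Tg = w1/Tg1 + w2/Tg2 (in Kelvin)
Tg1 = 362.15 K, Tg2 = 504.15 K
1/Tg = 0.53/362.15 + 0.47/504.15
Tg = 417.4 K


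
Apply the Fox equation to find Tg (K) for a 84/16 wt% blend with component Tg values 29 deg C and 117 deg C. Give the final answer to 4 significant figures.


1/Tg = w1/Tg1 + w2/Tg2 (in Kelvin)
Tg1 = 302.15 K, Tg2 = 390.15 K
1/Tg = 0.84/302.15 + 0.16/390.15
Tg = 313.5 K


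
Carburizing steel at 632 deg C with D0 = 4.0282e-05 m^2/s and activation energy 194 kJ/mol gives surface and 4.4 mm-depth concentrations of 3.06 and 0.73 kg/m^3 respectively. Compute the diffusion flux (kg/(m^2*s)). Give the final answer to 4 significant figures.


Step 1: D = D0 * exp(-Qd/(R*T))
T = 632 + 273.15 = 905.15 K
D = 4.0282e-05 * exp(-194e3 / (8.314 * 905.15)) = 2.56627e-16 m^2/s
Step 2: J = D * (C1 - C2) / dx
J = 2.56627e-16 * (3.06 - 0.73) / 4.4e-03
J = 1.359e-13 kg/(m^2*s)


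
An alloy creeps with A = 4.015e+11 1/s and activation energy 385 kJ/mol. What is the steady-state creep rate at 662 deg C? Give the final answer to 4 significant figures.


rate = A * exp(-Q / (R*T))
T = 662 + 273.15 = 935.15 K
rate = 4.015e+11 * exp(-385e3 / (8.314 * 935.15))
rate = 1.253e-10 1/s


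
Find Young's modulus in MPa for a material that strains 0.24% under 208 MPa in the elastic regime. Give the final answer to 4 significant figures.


E = sigma / epsilon
epsilon = 0.24% = 2.4e-03
E = 208 / 2.4e-03
E = 86670 MPa


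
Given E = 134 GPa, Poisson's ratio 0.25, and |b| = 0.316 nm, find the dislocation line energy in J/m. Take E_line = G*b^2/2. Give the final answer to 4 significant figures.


Step 1: G = E / (2*(1+nu))
G = 134 / (2*(1+0.25)) = 53.6 GPa = 5.36e+10 Pa
Step 2: E_line = G*b^2/2
b = 0.316 nm = 3.16e-10 m
E_line = 0.5 * 5.36e+10 * (3.16e-10)^2 = 2.676e-09 J/m


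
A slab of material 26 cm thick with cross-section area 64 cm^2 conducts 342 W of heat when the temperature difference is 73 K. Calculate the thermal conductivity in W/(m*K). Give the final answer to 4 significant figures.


k = Q*L / (A*dT)
L = 0.26 m, A = 6.4e-03 m^2
k = 342 * 0.26 / (6.4e-03 * 73)
k = 190.3 W/(m*K)


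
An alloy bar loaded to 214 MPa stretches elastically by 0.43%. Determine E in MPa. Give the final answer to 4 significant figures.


E = sigma / epsilon
epsilon = 0.43% = 4.3e-03
E = 214 / 4.3e-03
E = 49770 MPa


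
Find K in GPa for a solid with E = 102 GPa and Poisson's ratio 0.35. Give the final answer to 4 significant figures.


K = E / (3*(1-2*nu))
K = 102 / (3*(1-2*0.35))
K = 113.3 GPa


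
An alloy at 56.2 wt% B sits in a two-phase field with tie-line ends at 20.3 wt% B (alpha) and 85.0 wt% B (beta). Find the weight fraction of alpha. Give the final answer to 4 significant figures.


f_alpha = (C_beta - C0) / (C_beta - C_alpha)
f_alpha = (85.0 - 56.2) / (85.0 - 20.3)
f_alpha = 0.4451


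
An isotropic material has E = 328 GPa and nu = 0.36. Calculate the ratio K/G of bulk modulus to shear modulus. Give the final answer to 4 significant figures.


G = E / (2*(1+nu))
G = 328 / (2*(1+0.36)) = 120.588 GPa
K = E / (3*(1-2*nu))
K = 328 / (3*(1-2*0.36)) = 390.476 GPa
K/G = 390.476 / 120.588 = 3.238


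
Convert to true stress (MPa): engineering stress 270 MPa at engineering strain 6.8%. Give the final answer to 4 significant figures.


sigma_true = sigma_eng * (1 + epsilon_eng)
sigma_true = 270 * (1 + 0.068)
sigma_true = 288.4 MPa


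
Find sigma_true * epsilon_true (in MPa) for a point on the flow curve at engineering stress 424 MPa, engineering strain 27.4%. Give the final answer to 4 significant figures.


sigma_true = sigma_eng * (1 + epsilon_eng)
sigma_true = 424 * (1 + 0.274) = 540.176 MPa
epsilon_true = ln(1 + epsilon_eng)
epsilon_true = ln(1 + 0.274) = 0.242162
sigma_true * epsilon_true = 540.176 * 0.242162 = 130.8 MPa


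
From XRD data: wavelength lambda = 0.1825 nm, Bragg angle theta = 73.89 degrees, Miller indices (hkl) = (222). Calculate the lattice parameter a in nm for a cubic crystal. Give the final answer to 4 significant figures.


d = lambda / (2*sin(theta))
d = 0.1825 / (2*sin(73.89 deg))
d = 0.0949798 nm
a = d * sqrt(h^2+k^2+l^2) = 0.0949798 * sqrt(12)
a = 0.329 nm


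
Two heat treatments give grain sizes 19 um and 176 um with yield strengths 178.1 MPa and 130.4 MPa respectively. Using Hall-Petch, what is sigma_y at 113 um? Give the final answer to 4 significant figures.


sigma_y = sigma0 + k / sqrt(d)
1/sqrt(d1) = 1/sqrt(1.9e-05) = 229.416;  1/sqrt(d2) = 75.3778
k = (sigma1 - sigma2) / (1/sqrt(d1) - 1/sqrt(d2)) = (178.1 - 130.4) / (229.416 - 75.3778) = 0.309664 MPa*m^0.5
sigma0 = sigma1 - k/sqrt(d1) = 178.1 - 0.309664*229.416 = 107.058 MPa
sigma_y(d3) = 107.058 + 0.309664 / sqrt(1.13e-04) = 136.2 MPa


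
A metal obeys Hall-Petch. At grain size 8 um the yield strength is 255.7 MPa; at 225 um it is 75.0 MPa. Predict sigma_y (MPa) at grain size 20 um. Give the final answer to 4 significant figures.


sigma_y = sigma0 + k / sqrt(d)
1/sqrt(d1) = 1/sqrt(8e-06) = 353.553;  1/sqrt(d2) = 66.6667
k = (sigma1 - sigma2) / (1/sqrt(d1) - 1/sqrt(d2)) = (255.7 - 75.0) / (353.553 - 66.6667) = 0.629865 MPa*m^0.5
sigma0 = sigma1 - k/sqrt(d1) = 255.7 - 0.629865*353.553 = 33.009 MPa
sigma_y(d3) = 33.009 + 0.629865 / sqrt(2e-05) = 173.9 MPa


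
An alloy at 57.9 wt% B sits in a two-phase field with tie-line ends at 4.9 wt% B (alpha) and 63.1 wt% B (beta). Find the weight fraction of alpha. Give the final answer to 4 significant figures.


f_alpha = (C_beta - C0) / (C_beta - C_alpha)
f_alpha = (63.1 - 57.9) / (63.1 - 4.9)
f_alpha = 0.08935


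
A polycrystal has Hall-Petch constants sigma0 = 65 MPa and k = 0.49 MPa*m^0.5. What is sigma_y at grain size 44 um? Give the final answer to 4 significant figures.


sigma_y = sigma0 + k / sqrt(d)
d = 44 um = 4.4e-05 m
sigma_y = 65 + 0.49 / sqrt(4.4e-05)
sigma_y = 138.9 MPa


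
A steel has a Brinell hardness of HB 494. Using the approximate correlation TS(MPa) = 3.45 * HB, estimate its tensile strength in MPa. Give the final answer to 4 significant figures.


TS (MPa) = 3.45 * HB
TS = 3.45 * 494
TS = 1704 MPa


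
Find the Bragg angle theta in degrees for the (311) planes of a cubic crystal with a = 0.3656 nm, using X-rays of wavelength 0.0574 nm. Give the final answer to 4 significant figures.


d = a / sqrt(h^2+k^2+l^2)
d = 0.3656 / sqrt(11) = 0.110233 nm
lambda = 2*d*sin(theta)  =>  sin(theta) = lambda / (2*d)
sin(theta) = 0.0574 / (2 * 0.110233) = 0.260359
theta = 15.09 deg


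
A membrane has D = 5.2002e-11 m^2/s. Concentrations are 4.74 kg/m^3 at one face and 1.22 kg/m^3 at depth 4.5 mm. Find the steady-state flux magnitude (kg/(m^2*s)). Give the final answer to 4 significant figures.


J = -D * (dC/dx) = D * (C1 - C2) / dx
J = 5.2002e-11 * (4.74 - 1.22) / 4.5e-03
J = 4.068e-08 kg/(m^2*s)


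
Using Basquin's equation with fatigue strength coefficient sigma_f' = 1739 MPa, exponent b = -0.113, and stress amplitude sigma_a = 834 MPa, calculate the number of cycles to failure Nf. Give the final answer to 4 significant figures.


sigma_a = sigma_f' * (2*Nf)^b
2*Nf = (sigma_a / sigma_f')^(1/b)
2*Nf = (834 / 1739)^(1/-0.113)
2*Nf = 667.099
Nf = 333.5 cycles


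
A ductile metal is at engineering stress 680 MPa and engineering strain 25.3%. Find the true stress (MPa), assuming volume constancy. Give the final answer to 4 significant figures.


sigma_true = sigma_eng * (1 + epsilon_eng)
sigma_true = 680 * (1 + 0.253)
sigma_true = 852 MPa
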